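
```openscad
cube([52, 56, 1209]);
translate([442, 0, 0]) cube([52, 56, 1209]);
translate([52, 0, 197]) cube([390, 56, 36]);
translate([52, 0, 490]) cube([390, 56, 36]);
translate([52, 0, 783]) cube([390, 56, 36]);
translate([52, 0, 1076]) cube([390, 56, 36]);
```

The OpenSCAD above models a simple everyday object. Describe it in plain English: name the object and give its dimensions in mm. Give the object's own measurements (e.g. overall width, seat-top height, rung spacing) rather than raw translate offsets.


A straight ladder. Two 52×56 mm vertical rails, 1209 mm tall, stand 494 mm apart (outside-to-outside) with their front faces coplanar on the −y side. 4 rungs, each 56 mm deep and 36 mm tall, span between the inner faces of the rails, front faces flush with the rails. The lowest rung's underside is at z = 197 mm and rungs are spaced 293 mm apart (underside to underside).


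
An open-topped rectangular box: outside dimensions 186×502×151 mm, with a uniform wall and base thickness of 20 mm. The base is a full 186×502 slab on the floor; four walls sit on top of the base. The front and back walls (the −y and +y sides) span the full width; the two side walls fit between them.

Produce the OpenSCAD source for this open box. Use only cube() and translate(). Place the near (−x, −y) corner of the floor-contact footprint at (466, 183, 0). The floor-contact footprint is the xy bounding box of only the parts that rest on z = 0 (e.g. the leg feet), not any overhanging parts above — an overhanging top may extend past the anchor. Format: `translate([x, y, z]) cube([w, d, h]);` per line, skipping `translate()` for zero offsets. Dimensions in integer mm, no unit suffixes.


translate([466, 183, 0]) cube([186, 502, 20]);
translate([466, 183, 20]) cube([186, 20, 131]);
translate([466, 665, 20]) cube([186, 20, 131]);
translate([466, 203, 20]) cube([20, 462, 131]);
translate([632, 203, 20]) cube([20, 462, 131]);


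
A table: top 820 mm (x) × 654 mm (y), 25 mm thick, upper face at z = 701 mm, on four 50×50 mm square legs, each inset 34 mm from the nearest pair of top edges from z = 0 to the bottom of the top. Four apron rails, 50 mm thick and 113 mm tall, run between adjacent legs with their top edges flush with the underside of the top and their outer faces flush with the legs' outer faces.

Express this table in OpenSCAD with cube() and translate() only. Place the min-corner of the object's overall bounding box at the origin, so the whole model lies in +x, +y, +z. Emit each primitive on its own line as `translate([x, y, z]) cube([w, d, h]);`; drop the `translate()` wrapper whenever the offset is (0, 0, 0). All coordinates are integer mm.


translate([0, 0, 676]) cube([820, 654, 25]);
translate([34, 34, 0]) cube([50, 50, 676]);
translate([736, 34, 0]) cube([50, 50, 676]);
translate([34, 570, 0]) cube([50, 50, 676]);
translate([736, 570, 0]) cube([50, 50, 676]);
translate([84, 34, 563]) cube([652, 50, 113]);
translate([84, 570, 563]) cube([652, 50, 113]);
translate([34, 84, 563]) cube([50, 486, 113]);
translate([736, 84, 563]) cube([50, 486, 113]);


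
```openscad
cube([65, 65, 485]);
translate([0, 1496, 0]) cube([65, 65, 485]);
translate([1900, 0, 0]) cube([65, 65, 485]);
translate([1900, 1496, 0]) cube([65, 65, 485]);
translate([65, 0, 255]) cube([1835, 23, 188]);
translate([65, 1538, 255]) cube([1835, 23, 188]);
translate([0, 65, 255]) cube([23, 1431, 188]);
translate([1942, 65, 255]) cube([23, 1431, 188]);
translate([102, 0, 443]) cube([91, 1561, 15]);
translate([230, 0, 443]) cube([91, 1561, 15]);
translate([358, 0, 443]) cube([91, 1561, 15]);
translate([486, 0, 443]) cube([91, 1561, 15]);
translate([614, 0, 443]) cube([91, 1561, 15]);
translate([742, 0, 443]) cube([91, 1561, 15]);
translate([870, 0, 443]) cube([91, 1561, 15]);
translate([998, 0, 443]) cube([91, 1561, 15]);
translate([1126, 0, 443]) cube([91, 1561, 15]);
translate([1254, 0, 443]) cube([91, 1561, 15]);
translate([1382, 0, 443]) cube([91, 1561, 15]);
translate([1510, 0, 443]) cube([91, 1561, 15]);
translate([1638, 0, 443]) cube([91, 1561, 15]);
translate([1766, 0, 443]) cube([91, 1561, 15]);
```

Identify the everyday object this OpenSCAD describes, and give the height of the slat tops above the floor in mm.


A bed frame. The slat-top height is 458 mm.

Four posts, four rails, and a row of slats — a bed frame. Slats sit on the rails at z = 255 + 188 = 443; with slat thickness 15, the top is 458 mm.


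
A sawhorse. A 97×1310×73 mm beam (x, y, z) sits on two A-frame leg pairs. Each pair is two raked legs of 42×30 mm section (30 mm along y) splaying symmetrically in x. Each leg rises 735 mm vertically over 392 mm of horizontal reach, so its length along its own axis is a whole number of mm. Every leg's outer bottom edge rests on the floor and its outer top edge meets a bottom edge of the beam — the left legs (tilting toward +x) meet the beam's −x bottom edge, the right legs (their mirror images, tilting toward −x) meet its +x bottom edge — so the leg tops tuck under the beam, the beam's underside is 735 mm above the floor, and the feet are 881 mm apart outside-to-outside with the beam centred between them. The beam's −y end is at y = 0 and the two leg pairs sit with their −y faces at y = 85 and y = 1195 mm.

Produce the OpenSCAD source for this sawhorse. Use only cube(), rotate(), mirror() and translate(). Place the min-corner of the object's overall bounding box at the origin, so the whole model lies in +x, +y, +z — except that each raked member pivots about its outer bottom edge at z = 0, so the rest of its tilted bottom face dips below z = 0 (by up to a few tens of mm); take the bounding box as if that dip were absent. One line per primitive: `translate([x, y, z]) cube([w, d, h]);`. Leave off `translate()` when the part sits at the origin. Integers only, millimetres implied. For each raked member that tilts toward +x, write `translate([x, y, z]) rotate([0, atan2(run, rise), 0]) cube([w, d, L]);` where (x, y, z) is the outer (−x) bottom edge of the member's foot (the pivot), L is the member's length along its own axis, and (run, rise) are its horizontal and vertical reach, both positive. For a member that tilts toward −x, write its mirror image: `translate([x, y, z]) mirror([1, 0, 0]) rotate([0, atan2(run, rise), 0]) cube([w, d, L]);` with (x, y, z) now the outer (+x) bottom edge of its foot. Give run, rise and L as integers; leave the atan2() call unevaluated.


// leg length = √(392² + 735²) = 833
// right-leg outer foot x = 2·392 + 97 = 881
// beam min-corner = (392, 0, 735)
translate([392, 0, 735]) cube([97, 1310, 73]);
translate([0, 85, 0]) rotate([0, atan2(392, 735), 0]) cube([42, 30, 833]);
translate([881, 85, 0]) mirror([1, 0, 0]) rotate([0, atan2(392, 735), 0]) cube([42, 30, 833]);
translate([0, 1195, 0]) rotate([0, atan2(392, 735), 0]) cube([42, 30, 833]);
translate([881, 1195, 0]) mirror([1, 0, 0]) rotate([0, atan2(392, 735), 0]) cube([42, 30, 833]);


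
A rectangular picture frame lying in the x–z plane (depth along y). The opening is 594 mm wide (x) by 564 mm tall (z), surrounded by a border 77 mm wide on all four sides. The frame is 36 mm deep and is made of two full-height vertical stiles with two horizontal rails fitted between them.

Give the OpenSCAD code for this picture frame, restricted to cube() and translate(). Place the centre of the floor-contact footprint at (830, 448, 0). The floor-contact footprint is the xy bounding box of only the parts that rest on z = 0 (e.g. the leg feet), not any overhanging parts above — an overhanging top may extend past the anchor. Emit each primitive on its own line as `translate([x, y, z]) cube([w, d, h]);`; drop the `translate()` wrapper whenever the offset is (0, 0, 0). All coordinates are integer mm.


translate([456, 430, 0]) cube([77, 36, 718]);
translate([1127, 430, 0]) cube([77, 36, 718]);
translate([533, 430, 0]) cube([594, 36, 77]);
translate([533, 430, 641]) cube([594, 36, 77]);


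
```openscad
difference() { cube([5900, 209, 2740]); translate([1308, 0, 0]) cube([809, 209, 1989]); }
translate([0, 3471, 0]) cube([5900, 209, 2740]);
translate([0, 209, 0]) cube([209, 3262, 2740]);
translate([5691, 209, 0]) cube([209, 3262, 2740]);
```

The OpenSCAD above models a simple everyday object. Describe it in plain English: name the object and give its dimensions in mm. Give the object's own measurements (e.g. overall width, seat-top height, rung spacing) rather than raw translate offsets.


A single room: four walls, each 2740 mm tall and 209 mm thick, enclosing an outside footprint 5900×3680 mm (x × y), no floor or roof. The front and back walls (−y and +y sides) run the full x-width; the side walls fit between their inner faces. A door opening 809 mm wide and 1989 mm tall is cut through the front wall from the floor up, its −x edge 1308 mm from the wall's −x end.


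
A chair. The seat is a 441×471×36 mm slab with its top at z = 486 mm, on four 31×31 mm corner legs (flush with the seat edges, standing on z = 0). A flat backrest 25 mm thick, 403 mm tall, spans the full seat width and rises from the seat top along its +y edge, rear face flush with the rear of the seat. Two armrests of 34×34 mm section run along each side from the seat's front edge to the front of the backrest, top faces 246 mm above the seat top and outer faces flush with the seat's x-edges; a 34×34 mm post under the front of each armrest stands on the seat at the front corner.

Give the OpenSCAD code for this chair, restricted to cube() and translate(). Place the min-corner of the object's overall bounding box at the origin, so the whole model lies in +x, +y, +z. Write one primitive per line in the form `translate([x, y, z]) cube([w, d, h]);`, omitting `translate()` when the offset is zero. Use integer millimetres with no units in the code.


translate([0, 0, 450]) cube([441, 471, 36]);
cube([31, 31, 450]);
translate([410, 0, 0]) cube([31, 31, 450]);
translate([0, 440, 0]) cube([31, 31, 450]);
translate([410, 440, 0]) cube([31, 31, 450]);
translate([0, 446, 486]) cube([441, 25, 403]);
translate([0, 0, 698]) cube([34, 446, 34]);
translate([407, 0, 698]) cube([34, 446, 34]);
translate([0, 0, 486]) cube([34, 34, 212]);
translate([407, 0, 486]) cube([34, 34, 212]);


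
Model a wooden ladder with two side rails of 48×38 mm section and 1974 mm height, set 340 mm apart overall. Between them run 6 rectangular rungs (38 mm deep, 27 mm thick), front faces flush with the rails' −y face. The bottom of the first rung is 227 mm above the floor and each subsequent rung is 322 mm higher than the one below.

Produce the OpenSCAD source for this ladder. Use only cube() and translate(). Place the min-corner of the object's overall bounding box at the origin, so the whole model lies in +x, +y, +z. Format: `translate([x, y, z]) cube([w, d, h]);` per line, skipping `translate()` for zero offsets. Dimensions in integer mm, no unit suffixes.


cube([48, 38, 1974]);
translate([292, 0, 0]) cube([48, 38, 1974]);
translate([48, 0, 227]) cube([244, 38, 27]);
translate([48, 0, 549]) cube([244, 38, 27]);
translate([48, 0, 871]) cube([244, 38, 27]);
translate([48, 0, 1193]) cube([244, 38, 27]);
translate([48, 0, 1515]) cube([244, 38, 27]);
translate([48, 0, 1837]) cube([244, 38, 27]);


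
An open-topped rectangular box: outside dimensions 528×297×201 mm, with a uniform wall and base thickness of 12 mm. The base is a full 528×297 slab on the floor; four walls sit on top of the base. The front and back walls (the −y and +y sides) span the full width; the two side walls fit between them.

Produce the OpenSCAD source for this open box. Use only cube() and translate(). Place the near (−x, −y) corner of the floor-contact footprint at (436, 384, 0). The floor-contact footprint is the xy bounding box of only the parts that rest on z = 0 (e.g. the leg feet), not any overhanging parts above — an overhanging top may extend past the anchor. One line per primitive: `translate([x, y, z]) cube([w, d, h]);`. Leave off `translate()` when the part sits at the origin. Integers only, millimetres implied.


translate([436, 384, 0]) cube([528, 297, 12]);
translate([436, 384, 12]) cube([528, 12, 189]);
translate([436, 669, 12]) cube([528, 12, 189]);
translate([436, 396, 12]) cube([12, 273, 189]);
translate([952, 396, 12]) cube([12, 273, 189]);


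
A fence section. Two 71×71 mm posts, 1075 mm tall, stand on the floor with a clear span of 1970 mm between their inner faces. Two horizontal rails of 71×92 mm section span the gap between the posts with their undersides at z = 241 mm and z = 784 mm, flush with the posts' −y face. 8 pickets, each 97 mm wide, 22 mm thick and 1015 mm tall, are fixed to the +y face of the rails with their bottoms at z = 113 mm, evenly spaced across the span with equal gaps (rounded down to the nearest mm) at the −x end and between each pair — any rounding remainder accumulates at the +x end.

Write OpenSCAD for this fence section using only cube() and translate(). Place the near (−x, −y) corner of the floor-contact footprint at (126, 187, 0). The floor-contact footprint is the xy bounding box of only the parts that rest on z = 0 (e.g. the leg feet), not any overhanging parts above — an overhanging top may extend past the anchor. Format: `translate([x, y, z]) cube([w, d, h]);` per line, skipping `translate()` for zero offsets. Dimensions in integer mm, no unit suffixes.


translate([126, 187, 0]) cube([71, 71, 1075]);
translate([2167, 187, 0]) cube([71, 71, 1075]);
translate([197, 187, 241]) cube([1970, 71, 92]);
translate([197, 187, 784]) cube([1970, 71, 92]);
translate([329, 258, 113]) cube([97, 22, 1015]);
translate([558, 258, 113]) cube([97, 22, 1015]);
translate([787, 258, 113]) cube([97, 22, 1015]);
translate([1016, 258, 113]) cube([97, 22, 1015]);
translate([1245, 258, 113]) cube([97, 22, 1015]);
translate([1474, 258, 113]) cube([97, 22, 1015]);
translate([1703, 258, 113]) cube([97, 22, 1015]);
translate([1932, 258, 113]) cube([97, 22, 1015]);


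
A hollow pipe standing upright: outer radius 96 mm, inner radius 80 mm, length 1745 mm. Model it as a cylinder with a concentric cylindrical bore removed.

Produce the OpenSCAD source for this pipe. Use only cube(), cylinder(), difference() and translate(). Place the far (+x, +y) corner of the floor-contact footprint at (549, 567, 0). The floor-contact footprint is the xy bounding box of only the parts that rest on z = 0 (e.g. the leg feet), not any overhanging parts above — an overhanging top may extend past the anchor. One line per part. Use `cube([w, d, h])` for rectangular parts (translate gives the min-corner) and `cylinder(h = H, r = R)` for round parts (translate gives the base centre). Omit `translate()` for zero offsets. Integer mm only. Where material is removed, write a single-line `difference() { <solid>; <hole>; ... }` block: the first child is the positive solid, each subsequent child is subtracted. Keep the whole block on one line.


difference() { translate([453, 471, 0]) cylinder(h = 1745, r = 96); translate([453, 471, 0]) cylinder(h = 1745, r = 80); }


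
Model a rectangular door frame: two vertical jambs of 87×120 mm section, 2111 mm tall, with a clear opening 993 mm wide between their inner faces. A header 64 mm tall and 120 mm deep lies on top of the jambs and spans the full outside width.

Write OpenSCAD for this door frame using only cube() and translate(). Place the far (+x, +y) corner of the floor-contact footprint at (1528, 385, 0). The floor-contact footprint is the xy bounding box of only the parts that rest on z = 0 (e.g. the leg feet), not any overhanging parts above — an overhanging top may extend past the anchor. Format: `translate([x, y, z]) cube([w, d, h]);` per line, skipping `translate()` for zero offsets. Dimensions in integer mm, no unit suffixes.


translate([361, 265, 0]) cube([87, 120, 2111]);
translate([1441, 265, 0]) cube([87, 120, 2111]);
translate([361, 265, 2111]) cube([1167, 120, 64]);


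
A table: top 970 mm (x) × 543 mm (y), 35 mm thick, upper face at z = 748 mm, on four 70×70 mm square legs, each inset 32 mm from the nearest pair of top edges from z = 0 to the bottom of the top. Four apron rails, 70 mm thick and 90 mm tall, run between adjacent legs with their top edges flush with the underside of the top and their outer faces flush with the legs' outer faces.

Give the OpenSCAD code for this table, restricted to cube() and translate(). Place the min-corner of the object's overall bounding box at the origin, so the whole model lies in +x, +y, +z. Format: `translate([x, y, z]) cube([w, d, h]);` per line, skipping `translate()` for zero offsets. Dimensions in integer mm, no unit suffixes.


// leg_h = 748 - 35 = 713
// apron z = 713 - 90 = 623
translate([0, 0, 713]) cube([970, 543, 35]);
translate([32, 32, 0]) cube([70, 70, 713]);
translate([868, 32, 0]) cube([70, 70, 713]);
translate([32, 441, 0]) cube([70, 70, 713]);
translate([868, 441, 0]) cube([70, 70, 713]);
translate([102, 32, 623]) cube([766, 70, 90]);
translate([102, 441, 623]) cube([766, 70, 90]);
translate([32, 102, 623]) cube([70, 339, 90]);
translate([868, 102, 623]) cube([70, 339, 90]);


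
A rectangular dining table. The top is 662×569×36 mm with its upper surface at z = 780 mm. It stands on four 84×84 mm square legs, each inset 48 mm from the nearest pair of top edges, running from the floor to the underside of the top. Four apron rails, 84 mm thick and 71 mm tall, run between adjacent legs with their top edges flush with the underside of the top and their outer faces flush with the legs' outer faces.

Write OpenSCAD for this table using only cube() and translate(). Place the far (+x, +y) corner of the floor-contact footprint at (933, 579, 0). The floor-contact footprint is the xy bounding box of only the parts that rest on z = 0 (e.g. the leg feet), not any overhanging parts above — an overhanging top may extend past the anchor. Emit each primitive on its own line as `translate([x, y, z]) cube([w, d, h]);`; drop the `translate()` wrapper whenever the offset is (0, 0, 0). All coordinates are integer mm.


translate([319, 58, 744]) cube([662, 569, 36]);
translate([367, 106, 0]) cube([84, 84, 744]);
translate([849, 106, 0]) cube([84, 84, 744]);
translate([367, 495, 0]) cube([84, 84, 744]);
translate([849, 495, 0]) cube([84, 84, 744]);
translate([451, 106, 673]) cube([398, 84, 71]);
translate([451, 495, 673]) cube([398, 84, 71]);
translate([367, 190, 673]) cube([84, 305, 71]);
translate([849, 190, 673]) cube([84, 305, 71]);


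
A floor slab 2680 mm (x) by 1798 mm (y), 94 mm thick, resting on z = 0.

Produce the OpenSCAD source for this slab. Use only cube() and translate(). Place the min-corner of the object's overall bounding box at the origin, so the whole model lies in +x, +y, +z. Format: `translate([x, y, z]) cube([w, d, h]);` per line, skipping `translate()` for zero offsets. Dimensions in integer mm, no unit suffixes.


cube([2680, 1798, 94]);


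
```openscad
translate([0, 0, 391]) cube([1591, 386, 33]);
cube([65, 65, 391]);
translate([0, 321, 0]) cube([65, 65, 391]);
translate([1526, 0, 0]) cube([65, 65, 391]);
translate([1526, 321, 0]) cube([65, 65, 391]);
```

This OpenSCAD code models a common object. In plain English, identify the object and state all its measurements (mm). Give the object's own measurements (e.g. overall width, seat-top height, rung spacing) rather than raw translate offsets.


A long wooden bench with a 1591 mm (x) × 386 mm (y) seat, 33 mm thick, its top surface 424 mm above the floor. Four 65 mm square legs at the seat corners, flush with the edges, run from z = 0 to the seat underside.


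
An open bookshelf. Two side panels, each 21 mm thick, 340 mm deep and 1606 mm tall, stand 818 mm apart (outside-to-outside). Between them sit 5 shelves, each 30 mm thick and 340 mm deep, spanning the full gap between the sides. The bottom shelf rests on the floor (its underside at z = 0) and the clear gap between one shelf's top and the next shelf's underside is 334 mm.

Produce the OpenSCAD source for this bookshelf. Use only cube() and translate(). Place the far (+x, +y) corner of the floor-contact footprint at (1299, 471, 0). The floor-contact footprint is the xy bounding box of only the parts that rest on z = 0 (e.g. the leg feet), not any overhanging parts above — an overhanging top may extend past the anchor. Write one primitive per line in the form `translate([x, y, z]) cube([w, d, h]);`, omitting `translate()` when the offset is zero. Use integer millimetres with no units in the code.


translate([481, 131, 0]) cube([21, 340, 1606]);
translate([1278, 131, 0]) cube([21, 340, 1606]);
translate([502, 131, 0]) cube([776, 340, 30]);
translate([502, 131, 364]) cube([776, 340, 30]);
translate([502, 131, 728]) cube([776, 340, 30]);
translate([502, 131, 1092]) cube([776, 340, 30]);
translate([502, 131, 1456]) cube([776, 340, 30]);


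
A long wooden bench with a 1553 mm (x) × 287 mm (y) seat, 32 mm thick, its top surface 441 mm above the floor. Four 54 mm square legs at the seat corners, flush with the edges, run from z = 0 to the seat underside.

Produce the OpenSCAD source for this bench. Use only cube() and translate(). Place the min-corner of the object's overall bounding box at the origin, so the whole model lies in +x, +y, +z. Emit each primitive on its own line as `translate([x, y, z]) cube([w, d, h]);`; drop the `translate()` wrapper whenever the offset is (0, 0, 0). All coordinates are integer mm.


translate([0, 0, 409]) cube([1553, 287, 32]);
cube([54, 54, 409]);
translate([0, 233, 0]) cube([54, 54, 409]);
translate([1499, 0, 0]) cube([54, 54, 409]);
translate([1499, 233, 0]) cube([54, 54, 409]);


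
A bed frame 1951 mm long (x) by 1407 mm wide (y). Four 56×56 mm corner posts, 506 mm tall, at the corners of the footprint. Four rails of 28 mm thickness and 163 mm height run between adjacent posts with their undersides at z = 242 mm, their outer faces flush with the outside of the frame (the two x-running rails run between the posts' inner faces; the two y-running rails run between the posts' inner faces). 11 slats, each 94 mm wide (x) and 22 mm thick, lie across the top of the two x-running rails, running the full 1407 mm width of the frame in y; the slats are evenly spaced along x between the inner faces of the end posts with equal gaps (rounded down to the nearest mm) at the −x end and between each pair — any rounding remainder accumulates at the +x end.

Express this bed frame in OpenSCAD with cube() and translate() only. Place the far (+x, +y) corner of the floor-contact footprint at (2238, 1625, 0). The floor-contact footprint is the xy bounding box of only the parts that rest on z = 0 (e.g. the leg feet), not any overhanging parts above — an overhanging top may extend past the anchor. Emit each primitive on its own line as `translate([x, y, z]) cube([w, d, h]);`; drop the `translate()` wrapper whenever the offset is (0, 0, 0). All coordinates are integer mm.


translate([287, 218, 0]) cube([56, 56, 506]);
translate([287, 1569, 0]) cube([56, 56, 506]);
translate([2182, 218, 0]) cube([56, 56, 506]);
translate([2182, 1569, 0]) cube([56, 56, 506]);
translate([343, 218, 242]) cube([1839, 28, 163]);
translate([343, 1597, 242]) cube([1839, 28, 163]);
translate([287, 274, 242]) cube([28, 1295, 163]);
translate([2210, 274, 242]) cube([28, 1295, 163]);
translate([410, 218, 405]) cube([94, 1407, 22]);
translate([571, 218, 405]) cube([94, 1407, 22]);
translate([732, 218, 405]) cube([94, 1407, 22]);
translate([893, 218, 405]) cube([94, 1407, 22]);
translate([1054, 218, 405]) cube([94, 1407, 22]);
translate([1215, 218, 405]) cube([94, 1407, 22]);
translate([1376, 218, 405]) cube([94, 1407, 22]);
translate([1537, 218, 405]) cube([94, 1407, 22]);
translate([1698, 218, 405]) cube([94, 1407, 22]);
translate([1859, 218, 405]) cube([94, 1407, 22]);
translate([2020, 218, 405]) cube([94, 1407, 22]);


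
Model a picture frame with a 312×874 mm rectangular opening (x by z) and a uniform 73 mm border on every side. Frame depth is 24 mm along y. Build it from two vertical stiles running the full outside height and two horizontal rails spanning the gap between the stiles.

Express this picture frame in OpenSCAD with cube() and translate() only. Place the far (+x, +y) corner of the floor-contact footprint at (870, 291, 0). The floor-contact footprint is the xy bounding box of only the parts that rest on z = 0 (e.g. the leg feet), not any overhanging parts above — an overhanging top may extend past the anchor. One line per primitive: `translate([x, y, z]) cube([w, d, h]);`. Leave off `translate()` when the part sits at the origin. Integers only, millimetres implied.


translate([412, 267, 0]) cube([73, 24, 1020]);
translate([797, 267, 0]) cube([73, 24, 1020]);
translate([485, 267, 0]) cube([312, 24, 73]);
translate([485, 267, 947]) cube([312, 24, 73]);


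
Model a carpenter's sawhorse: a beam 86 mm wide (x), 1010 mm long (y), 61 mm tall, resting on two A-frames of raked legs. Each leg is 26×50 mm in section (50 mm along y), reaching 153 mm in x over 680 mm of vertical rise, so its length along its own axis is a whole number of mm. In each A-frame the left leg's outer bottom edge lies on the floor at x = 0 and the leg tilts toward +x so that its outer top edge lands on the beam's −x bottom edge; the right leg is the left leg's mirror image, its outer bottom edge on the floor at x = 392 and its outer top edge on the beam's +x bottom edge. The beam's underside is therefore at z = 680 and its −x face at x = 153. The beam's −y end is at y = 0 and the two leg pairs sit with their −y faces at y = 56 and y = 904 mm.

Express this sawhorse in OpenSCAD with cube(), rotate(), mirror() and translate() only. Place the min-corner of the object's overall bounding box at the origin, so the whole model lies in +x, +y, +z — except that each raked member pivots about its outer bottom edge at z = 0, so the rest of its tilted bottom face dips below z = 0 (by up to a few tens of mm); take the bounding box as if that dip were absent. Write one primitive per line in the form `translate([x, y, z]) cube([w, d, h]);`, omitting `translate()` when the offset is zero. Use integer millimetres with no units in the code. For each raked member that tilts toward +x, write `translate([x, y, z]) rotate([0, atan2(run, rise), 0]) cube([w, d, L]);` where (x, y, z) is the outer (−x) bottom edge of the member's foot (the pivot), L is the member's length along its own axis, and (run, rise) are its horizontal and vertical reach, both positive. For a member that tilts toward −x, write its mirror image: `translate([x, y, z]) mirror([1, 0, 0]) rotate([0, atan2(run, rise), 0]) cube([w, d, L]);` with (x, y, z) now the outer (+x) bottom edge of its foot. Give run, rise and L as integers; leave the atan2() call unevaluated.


translate([153, 0, 680]) cube([86, 1010, 61]);
translate([0, 56, 0]) rotate([0, atan2(153, 680), 0]) cube([26, 50, 697]);
translate([392, 56, 0]) mirror([1, 0, 0]) rotate([0, atan2(153, 680), 0]) cube([26, 50, 697]);
translate([0, 904, 0]) rotate([0, atan2(153, 680), 0]) cube([26, 50, 697]);
translate([392, 904, 0]) mirror([1, 0, 0]) rotate([0, atan2(153, 680), 0]) cube([26, 50, 697]);


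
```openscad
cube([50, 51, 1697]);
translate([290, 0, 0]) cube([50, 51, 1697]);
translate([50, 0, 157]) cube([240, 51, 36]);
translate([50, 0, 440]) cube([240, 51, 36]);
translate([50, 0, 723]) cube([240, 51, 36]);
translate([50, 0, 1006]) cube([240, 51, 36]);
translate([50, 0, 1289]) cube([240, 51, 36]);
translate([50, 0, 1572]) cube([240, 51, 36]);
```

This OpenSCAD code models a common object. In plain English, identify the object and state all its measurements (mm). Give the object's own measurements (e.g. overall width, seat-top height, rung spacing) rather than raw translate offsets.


A straight ladder. Two 50×51 mm vertical rails, 1697 mm tall, stand 340 mm apart (outside-to-outside) with their front faces coplanar on the −y side. 6 rungs, each 51 mm deep and 36 mm tall, span between the inner faces of the rails, front faces flush with the rails. The lowest rung's underside is at z = 157 mm and rungs are spaced 283 mm apart (underside to underside).


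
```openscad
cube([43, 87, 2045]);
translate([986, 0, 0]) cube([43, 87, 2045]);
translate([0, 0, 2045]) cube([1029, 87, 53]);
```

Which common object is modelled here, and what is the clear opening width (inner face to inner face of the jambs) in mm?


A door frame. The clear opening width is 943 mm.

Two 2045 mm tall posts with a header on top — a door frame. The left jamb is 43 mm wide at x = 0; the right jamb starts at x = 986. The clear opening is 986 − 43 = 943 mm.


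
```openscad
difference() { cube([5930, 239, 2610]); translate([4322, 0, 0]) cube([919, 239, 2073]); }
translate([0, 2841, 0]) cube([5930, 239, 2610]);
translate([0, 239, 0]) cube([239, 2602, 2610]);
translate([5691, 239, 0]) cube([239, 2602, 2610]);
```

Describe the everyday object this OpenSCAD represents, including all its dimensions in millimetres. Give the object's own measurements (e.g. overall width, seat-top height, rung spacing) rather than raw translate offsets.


A single room: four walls, each 2610 mm tall and 239 mm thick, enclosing an outside footprint 5930×3080 mm (x × y), no floor or roof. The front and back walls (−y and +y sides) run the full x-width; the side walls fit between their inner faces. A door opening 919 mm wide and 2073 mm tall is cut through the front wall from the floor up, its −x edge 4322 mm from the wall's −x end.


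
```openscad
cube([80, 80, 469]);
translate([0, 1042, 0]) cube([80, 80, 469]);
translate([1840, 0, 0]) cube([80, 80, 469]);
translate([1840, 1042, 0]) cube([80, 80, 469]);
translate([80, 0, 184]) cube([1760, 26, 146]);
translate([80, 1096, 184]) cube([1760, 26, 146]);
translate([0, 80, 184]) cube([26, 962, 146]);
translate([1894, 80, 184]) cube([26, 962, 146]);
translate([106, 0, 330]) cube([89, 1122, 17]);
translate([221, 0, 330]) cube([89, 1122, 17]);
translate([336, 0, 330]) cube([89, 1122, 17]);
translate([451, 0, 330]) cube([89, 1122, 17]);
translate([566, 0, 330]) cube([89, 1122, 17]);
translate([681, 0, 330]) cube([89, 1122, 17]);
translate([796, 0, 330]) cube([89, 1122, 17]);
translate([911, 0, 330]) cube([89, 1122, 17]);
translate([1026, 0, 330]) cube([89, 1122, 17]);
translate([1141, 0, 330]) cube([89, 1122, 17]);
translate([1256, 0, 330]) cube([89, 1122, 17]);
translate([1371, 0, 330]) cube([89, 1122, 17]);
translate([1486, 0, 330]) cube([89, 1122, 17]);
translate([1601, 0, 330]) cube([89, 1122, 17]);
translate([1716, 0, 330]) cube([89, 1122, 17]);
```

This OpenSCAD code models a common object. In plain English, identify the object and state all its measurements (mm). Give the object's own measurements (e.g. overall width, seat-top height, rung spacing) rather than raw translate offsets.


A bed frame 1920 mm long (x) by 1122 mm wide (y). Four 80×80 mm corner posts, 469 mm tall, at the corners of the footprint. Four rails of 26 mm thickness and 146 mm height run between adjacent posts with their undersides at z = 184 mm, their outer faces flush with the outside of the frame (the two x-running rails run between the posts' inner faces; the two y-running rails run between the posts' inner faces). 15 slats, each 89 mm wide (x) and 17 mm thick, lie across the top of the two x-running rails, running the full 1122 mm width of the frame in y; along x they sit between the end posts with a 26 mm gap after the −x posts and between neighbouring slats, leaving 35 mm before the +x posts.


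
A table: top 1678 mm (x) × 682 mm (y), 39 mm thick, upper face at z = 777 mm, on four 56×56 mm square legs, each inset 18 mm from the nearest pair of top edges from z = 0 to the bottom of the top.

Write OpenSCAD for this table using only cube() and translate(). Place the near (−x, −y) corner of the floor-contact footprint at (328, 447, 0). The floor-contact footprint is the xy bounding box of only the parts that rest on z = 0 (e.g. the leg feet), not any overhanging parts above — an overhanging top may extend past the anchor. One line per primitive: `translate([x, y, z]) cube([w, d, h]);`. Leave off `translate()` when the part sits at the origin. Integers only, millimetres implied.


translate([310, 429, 738]) cube([1678, 682, 39]);
translate([328, 447, 0]) cube([56, 56, 738]);
translate([1914, 447, 0]) cube([56, 56, 738]);
translate([328, 1037, 0]) cube([56, 56, 738]);
translate([1914, 1037, 0]) cube([56, 56, 738]);


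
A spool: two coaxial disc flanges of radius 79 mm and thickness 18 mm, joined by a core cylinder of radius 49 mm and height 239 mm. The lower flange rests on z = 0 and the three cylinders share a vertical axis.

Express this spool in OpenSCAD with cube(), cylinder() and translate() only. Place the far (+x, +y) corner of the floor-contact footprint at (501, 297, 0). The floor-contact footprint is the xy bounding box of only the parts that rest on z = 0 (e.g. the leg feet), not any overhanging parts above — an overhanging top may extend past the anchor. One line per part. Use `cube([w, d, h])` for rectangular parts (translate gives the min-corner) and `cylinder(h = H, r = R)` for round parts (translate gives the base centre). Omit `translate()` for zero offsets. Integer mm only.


translate([422, 218, 0]) cylinder(h = 18, r = 79);
translate([422, 218, 18]) cylinder(h = 239, r = 49);
translate([422, 218, 257]) cylinder(h = 18, r = 79);


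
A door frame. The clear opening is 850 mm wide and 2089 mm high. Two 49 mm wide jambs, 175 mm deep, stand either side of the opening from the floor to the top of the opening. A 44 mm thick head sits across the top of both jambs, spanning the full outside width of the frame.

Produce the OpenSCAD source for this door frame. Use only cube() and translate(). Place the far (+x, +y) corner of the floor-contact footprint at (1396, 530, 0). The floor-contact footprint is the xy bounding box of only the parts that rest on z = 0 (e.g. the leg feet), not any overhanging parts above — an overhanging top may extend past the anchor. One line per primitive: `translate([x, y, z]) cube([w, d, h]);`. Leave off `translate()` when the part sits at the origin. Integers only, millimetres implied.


translate([448, 355, 0]) cube([49, 175, 2089]);
translate([1347, 355, 0]) cube([49, 175, 2089]);
translate([448, 355, 2089]) cube([948, 175, 44]);


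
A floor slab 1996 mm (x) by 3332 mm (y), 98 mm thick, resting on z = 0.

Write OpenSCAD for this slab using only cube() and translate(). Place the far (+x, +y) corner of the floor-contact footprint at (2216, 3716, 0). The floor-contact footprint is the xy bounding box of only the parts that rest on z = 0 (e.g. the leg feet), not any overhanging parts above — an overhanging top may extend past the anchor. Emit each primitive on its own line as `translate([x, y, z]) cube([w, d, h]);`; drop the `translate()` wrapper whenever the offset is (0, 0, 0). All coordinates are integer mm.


translate([220, 384, 0]) cube([1996, 3332, 98]);


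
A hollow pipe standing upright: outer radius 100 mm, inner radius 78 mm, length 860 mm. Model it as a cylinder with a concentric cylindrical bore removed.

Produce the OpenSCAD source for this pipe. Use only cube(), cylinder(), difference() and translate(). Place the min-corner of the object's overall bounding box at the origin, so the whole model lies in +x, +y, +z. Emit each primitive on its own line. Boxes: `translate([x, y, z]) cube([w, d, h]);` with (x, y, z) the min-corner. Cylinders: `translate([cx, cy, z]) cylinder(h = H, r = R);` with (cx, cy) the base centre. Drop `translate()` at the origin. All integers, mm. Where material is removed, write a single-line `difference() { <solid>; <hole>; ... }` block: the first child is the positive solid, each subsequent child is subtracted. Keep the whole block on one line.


difference() { translate([100, 100, 0]) cylinder(h = 860, r = 100); translate([100, 100, 0]) cylinder(h = 860, r = 78); }


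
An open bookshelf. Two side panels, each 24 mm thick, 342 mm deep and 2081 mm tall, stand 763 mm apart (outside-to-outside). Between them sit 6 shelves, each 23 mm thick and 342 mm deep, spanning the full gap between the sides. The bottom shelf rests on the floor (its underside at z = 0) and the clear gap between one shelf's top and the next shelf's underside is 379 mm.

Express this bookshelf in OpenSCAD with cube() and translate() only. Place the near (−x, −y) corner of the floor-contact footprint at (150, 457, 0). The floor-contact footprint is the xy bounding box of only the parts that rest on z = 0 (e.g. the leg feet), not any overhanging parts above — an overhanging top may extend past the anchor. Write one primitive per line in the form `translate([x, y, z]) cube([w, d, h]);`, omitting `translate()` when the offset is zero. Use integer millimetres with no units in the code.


translate([150, 457, 0]) cube([24, 342, 2081]);
translate([889, 457, 0]) cube([24, 342, 2081]);
translate([174, 457, 0]) cube([715, 342, 23]);
translate([174, 457, 402]) cube([715, 342, 23]);
translate([174, 457, 804]) cube([715, 342, 23]);
translate([174, 457, 1206]) cube([715, 342, 23]);
translate([174, 457, 1608]) cube([715, 342, 23]);
translate([174, 457, 2010]) cube([715, 342, 23]);


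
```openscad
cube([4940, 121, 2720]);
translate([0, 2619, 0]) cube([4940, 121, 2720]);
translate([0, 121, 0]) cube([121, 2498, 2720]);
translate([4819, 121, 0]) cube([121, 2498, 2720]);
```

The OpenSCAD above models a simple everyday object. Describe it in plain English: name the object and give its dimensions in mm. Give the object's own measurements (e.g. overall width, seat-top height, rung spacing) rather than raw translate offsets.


The wall frame of a small rectangular building: four walls, each 2720 mm tall and 121 mm thick, enclosing a footprint 4940 mm (x) by 2740 mm (y) outside-to-outside, with no floor or roof. The front and back walls (the −y and +y sides) span the full width; the two side walls fit between them.


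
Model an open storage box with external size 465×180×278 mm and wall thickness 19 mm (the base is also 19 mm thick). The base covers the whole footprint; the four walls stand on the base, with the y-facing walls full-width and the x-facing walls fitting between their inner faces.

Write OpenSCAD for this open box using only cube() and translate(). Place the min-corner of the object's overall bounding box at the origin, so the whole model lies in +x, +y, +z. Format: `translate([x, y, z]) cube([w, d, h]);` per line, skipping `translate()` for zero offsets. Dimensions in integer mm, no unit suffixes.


cube([465, 180, 19]);
translate([0, 0, 19]) cube([465, 19, 259]);
translate([0, 161, 19]) cube([465, 19, 259]);
translate([0, 19, 19]) cube([19, 142, 259]);
translate([446, 19, 19]) cube([19, 142, 259]);


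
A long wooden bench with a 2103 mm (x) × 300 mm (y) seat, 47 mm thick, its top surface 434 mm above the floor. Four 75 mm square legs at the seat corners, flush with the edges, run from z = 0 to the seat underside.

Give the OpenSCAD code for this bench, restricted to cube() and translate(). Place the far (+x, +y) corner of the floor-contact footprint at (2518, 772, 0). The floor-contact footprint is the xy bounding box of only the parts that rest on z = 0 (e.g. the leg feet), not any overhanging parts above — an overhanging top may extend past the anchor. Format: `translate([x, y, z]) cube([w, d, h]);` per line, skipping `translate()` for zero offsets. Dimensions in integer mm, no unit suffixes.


translate([415, 472, 387]) cube([2103, 300, 47]);
translate([415, 472, 0]) cube([75, 75, 387]);
translate([415, 697, 0]) cube([75, 75, 387]);
translate([2443, 472, 0]) cube([75, 75, 387]);
translate([2443, 697, 0]) cube([75, 75, 387]);


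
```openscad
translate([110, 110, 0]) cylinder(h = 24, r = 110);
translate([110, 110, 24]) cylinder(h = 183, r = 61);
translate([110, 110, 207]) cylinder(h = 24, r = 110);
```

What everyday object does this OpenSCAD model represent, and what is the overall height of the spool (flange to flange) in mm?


A spool. The overall height is 231 mm.

Three coaxial cylinders, large–small–large — a spool. Two 24 mm flanges and a 183 mm core give 24 + 183 + 24 = 231 mm.


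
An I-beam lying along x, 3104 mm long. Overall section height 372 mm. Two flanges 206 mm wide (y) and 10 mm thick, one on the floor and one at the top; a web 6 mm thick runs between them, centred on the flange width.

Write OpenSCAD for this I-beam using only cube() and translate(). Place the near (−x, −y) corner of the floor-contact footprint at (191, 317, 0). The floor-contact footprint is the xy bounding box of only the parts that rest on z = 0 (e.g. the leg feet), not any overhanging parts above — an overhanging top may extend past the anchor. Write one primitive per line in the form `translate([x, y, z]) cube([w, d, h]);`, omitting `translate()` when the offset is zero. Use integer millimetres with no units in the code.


translate([191, 317, 0]) cube([3104, 206, 10]);
translate([191, 417, 10]) cube([3104, 6, 352]);
translate([191, 317, 362]) cube([3104, 206, 10]);
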